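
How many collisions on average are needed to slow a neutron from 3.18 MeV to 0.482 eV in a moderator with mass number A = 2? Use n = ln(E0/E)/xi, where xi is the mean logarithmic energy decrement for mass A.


xi = 1 + (A-1)^2/(2A)*ln((A-1)/(A+1)) = 0.7253469 (for A = 2)
n = ln(E0/E) / xi
n = ln(3.18e6 / 0.482) / 0.7253469
n = ln(6.597510e+06) / 0.7253469 = 21.648

21.648


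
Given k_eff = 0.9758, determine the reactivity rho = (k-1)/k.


rho = (k_eff - 1) / k_eff
rho = (0.9758 - 1) / 0.9758
rho = -0.024800

-0.024800


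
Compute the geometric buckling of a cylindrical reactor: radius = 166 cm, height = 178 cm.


B^2 = (2.405/R)^2 + (pi/H)^2
B^2 = (2.405/166)^2 + (pi/178)^2
B^2 = 5.2140e-04 /cm^2

5.2140e-04


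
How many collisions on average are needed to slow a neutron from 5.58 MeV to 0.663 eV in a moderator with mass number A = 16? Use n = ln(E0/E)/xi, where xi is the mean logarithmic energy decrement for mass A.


xi = 1 + (A-1)^2/(2A)*ln((A-1)/(A+1)) = 0.1199467 (for A = 16)
n = ln(E0/E) / xi
n = ln(5.58e6 / 0.663) / 0.1199467
n = ln(8.416290e+06) / 0.1199467 = 132.94

132.94


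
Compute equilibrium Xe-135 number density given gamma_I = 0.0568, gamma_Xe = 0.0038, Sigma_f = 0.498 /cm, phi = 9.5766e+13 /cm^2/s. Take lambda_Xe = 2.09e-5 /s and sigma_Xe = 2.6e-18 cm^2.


Xe_eq = (gamma_I + gamma_Xe) * Sigma_f * phi / (lambda_Xe + sigma_Xe * phi)
Numerator = (0.0568 + 0.0038) * 0.498 * 9.5766e+13 = 2.890103e+12
Denominator = 2.09e-5 + 2.6e-18 * 9.5766e+13 = 2.698916e-04
Xe_eq = 2.890103e+12 / 2.698916e-04 = 1.0708e+16 /cm^3

1.0708e+16


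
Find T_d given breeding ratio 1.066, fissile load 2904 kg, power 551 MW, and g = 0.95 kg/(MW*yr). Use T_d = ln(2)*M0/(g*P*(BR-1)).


Breeding gain G = BR - 1 = 1.066 - 1 = 0.066
Fissile production rate = g * P * G = 0.95 * 551 * 0.066 = 34.5477 kg/yr
T_d = ln(2) * M0 / (g * P * G)
T_d = ln(2) * 2904 / 34.5477 = 58.264 yr

58.264


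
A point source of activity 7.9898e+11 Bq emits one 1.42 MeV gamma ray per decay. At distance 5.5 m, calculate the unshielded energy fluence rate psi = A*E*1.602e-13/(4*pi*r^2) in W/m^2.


psi = A * E * 1.602e-13 / (4*pi*r^2)
psi = 7.9898e+11 * 1.42 * 1.602e-13 / (4*pi*5.5^2)
psi = 4.7814e-04 W/m^2

4.7814e-04


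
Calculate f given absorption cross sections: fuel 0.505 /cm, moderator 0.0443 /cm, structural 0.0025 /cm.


f = Sigma_a_fuel / (Sigma_a_fuel + Sigma_a_mod + Sigma_a_other)
f = 0.505 / (0.505 + 0.0443 + 0.0025)
f = 0.91519

0.91519


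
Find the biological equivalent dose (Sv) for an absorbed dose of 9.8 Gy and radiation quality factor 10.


H = D * Q
H = 9.8 * 10
H = 98.000 Sv

98.000


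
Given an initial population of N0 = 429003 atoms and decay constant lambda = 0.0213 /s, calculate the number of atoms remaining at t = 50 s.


N = N0 * exp(-lambda * t)
N = 429003 * exp(-0.0213 * 50)
N = 147889

147889


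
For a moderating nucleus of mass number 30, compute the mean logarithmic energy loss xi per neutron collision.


xi = 1 + (A-1)^2/(2A) * ln((A-1)/(A+1))
xi = 1 + (30-1)^2/(2*30) * ln((30-1)/(30 +1))
xi = 0.065209

0.065209


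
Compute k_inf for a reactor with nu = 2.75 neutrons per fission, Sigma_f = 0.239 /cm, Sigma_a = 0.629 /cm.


k_inf = nu * Sigma_f / Sigma_a
k_inf = 2.75 * 0.239 / 0.629
k_inf = 1.0449

1.0449


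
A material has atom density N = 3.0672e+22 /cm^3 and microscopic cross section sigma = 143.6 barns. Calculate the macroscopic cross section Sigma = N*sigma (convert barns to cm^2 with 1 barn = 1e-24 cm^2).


Sigma = N * sigma_barns * 1e-24
Sigma = 3.0672e+22 * 143.6 * 1e-24
Sigma = 4.4045 /cm

4.4045


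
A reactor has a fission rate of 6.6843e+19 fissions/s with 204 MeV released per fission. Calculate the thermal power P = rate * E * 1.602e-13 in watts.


P = fission_rate * E_MeV * 1.602e-13
P = 6.6843e+19 * 204 * 1.602e-13
P = 2.1845e+09 W

2.1845e+09


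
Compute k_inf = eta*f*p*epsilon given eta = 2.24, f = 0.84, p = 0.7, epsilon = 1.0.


k_inf = eta * f * p * epsilon
k_inf = 2.24 * 0.84 * 0.7 * 1.0
k_inf = 1.3171

1.3171


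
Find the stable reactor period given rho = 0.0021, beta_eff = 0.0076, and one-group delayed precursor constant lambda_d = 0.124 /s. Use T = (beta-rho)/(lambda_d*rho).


T = (beta - rho) / (lambda_d * rho)
T = (0.0076 - 0.0021) / (0.124 * 0.0021)
T = 21.121 s

21.121


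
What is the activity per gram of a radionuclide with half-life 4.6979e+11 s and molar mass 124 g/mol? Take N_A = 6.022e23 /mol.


lambda = ln(2) / t_half = ln(2) / 4.6979e+11 = 1.475440e-12 /s
SA = lambda * N_A / M
SA = 1.475440e-12 * 6.022e23 / 124
SA = 7.1654e+09 Bq/g

7.1654e+09


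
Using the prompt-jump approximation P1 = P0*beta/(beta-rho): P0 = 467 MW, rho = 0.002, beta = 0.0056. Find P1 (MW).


P1/P0 = beta / (beta - rho)
P1/P0 = 0.0056 / (0.0056 - 0.002) = 1.555556
P1 = 467 * 1.555556 = 726.44 MW

726.44


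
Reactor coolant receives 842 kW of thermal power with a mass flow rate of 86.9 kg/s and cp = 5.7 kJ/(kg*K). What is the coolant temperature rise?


dT = Q / (m_dot * cp)
dT = 842 / (86.9 * 5.7)
dT = 1.6999 C

1.6999


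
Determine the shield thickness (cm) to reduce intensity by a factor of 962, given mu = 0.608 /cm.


x = ln(factor) / mu
x = ln(962) / 0.608
x = 11.298 cm

11.298


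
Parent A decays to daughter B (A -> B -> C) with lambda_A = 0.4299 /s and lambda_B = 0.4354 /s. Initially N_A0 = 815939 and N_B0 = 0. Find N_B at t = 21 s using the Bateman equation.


N_B(t) = lambda_A * N_A0 / (lambda_B - lambda_A) * [exp(-lambda_A*t) - exp(-lambda_B*t)]
exp(-0.4299*21) = 1.200143e-04; exp(-0.4354*21) = 1.069232e-04
N_B = 0.4299 * 815939 / (0.4354 - 0.4299) * (1.200143e-04 - 1.069232e-04)
N_B = 834.91

834.91


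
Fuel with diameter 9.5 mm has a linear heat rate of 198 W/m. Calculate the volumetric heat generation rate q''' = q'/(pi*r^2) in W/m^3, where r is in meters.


r = D / 2 / 1000 = 9.5 / 2 / 1000 = 0.00475 m
q''' = q' / (pi * r^2)
q''' = 198 / (pi * 0.00475^2)
q''' = 2.7934e+06 W/m^3

2.7934e+06


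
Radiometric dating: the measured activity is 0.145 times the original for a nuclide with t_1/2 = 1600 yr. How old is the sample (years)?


lambda = ln(2) / t_half = ln(2) / 1600 = 4.332170e-04 /yr
t = -ln(A/A0) / lambda
t = -ln(0.145) / 4.332170e-04
t = 4457.4 yr

4457.4


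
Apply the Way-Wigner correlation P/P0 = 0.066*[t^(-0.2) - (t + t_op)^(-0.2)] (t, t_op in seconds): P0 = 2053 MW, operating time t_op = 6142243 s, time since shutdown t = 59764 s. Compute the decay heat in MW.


P/P0 = 0.066 * [t^(-0.2) - (t + t_op)^(-0.2)]
P/P0 = 0.066 * [59764^(-0.2) - (59764 + 6142243)^(-0.2)]
P/P0 = 0.066 * [0.1108440 - 0.04380196] = 0.004424775
P = 2053 * 0.004424775 = 9.0841 MW

9.0841


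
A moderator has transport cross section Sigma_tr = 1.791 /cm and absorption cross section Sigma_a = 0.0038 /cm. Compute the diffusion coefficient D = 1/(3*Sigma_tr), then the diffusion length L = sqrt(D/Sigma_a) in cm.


D = 1 / (3 * Sigma_tr) = 1 / (3 * 1.791) = 0.1861158 cm
L = sqrt(D / Sigma_a)
L = sqrt(0.1861158 / 0.0038)
L = 6.9984 cm

6.9984


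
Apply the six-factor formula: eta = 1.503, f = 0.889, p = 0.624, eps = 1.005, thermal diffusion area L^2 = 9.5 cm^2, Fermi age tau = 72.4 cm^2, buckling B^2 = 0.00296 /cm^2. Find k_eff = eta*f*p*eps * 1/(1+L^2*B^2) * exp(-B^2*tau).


k_inf = eta*f*p*eps = 1.503*0.889*0.624*1.005 = 0.8379370
P_TNL = 1/(1 + L^2*B^2) = 1/(1 + 9.5*0.00296) = 0.9726491
P_FNL = exp(-B^2*tau) = exp(-0.00296*72.4) = 0.8071030
k_eff = k_inf * P_TNL * P_FNL = 0.8379370 * 0.9726491 * 0.8071030
k_eff = 0.65780

0.65780


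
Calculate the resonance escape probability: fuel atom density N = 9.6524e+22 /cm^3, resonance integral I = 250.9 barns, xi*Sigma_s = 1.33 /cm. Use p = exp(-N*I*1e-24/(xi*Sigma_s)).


p = exp(-N * I * 1e-24 / (xi*Sigma_s))
p = exp(-9.6524e+22 * 250.9 * 1e-24 / 1.33)
p = 1.2358e-08

1.2358e-08


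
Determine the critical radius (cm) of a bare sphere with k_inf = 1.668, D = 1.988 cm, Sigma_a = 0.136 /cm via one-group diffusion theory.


L^2 = D / Sigma_a = 1.988 / 0.136 = 14.61765 cm^2
B_m^2 = (k_inf - 1) / L^2 = (1.668 - 1) / 14.61765 = 0.04569818 /cm^2
For a bare sphere: B_g = pi/R, so R_c = pi / sqrt(B_m^2)
R_c = pi / sqrt(0.04569818) = 14.696 cm

14.696


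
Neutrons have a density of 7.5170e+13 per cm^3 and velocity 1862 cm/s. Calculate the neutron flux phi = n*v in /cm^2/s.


phi = n * v
phi = 7.5170e+13 * 1862
phi = 1.3997e+17 /cm^2/s

1.3997e+17


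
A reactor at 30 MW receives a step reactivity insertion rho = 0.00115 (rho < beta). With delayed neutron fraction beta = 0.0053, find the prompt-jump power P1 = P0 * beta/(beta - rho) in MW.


P1/P0 = beta / (beta - rho)
P1/P0 = 0.0053 / (0.0053 - 0.00115) = 1.277108
P1 = 30 * 1.277108 = 38.313 MW

38.313


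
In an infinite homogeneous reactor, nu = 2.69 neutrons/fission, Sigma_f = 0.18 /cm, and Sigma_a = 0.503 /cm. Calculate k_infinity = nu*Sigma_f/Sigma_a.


k_inf = nu * Sigma_f / Sigma_a
k_inf = 2.69 * 0.18 / 0.503
k_inf = 0.96262

0.96262


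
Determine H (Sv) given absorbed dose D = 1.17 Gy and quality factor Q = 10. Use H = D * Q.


H = D * Q
H = 1.17 * 10
H = 11.700 Sv

11.700


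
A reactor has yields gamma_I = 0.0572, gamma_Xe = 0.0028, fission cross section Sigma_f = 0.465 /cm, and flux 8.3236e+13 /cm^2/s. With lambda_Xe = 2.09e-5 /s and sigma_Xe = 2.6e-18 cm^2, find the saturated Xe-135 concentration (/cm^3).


Xe_eq = (gamma_I + gamma_Xe) * Sigma_f * phi / (lambda_Xe + sigma_Xe * phi)
Numerator = (0.0572 + 0.0028) * 0.465 * 8.3236e+13 = 2.322284e+12
Denominator = 2.09e-5 + 2.6e-18 * 8.3236e+13 = 2.373136e-04
Xe_eq = 2.322284e+12 / 2.373136e-04 = 9.7857e+15 /cm^3

9.7857e+15


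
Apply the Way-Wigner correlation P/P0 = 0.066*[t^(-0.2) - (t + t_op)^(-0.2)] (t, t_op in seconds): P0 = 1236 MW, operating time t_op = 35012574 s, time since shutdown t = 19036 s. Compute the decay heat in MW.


P/P0 = 0.066 * [t^(-0.2) - (t + t_op)^(-0.2)]
P/P0 = 0.066 * [19036^(-0.2) - (19036 + 35012574)^(-0.2)]
P/P0 = 0.066 * [0.1393429 - 0.03098190] = 0.007151826
P = 1236 * 0.007151826 = 8.8397 MW

8.8397


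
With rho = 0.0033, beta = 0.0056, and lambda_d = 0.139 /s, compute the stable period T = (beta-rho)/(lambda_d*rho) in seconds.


T = (beta - rho) / (lambda_d * rho)
T = (0.0056 - 0.0033) / (0.139 * 0.0033)
T = 5.0142 s

5.0142


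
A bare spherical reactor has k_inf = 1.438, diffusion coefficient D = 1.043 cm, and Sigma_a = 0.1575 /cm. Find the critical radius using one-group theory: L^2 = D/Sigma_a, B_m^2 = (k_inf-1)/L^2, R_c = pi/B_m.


L^2 = D / Sigma_a = 1.043 / 0.1575 = 6.622222 cm^2
B_m^2 = (k_inf - 1) / L^2 = (1.438 - 1) / 6.622222 = 0.06614094 /cm^2
For a bare sphere: B_g = pi/R, so R_c = pi / sqrt(B_m^2)
R_c = pi / sqrt(0.06614094) = 12.216 cm

12.216


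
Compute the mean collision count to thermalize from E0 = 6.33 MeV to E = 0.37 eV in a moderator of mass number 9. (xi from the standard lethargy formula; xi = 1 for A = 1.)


xi = 1 + (A-1)^2/(2A)*ln((A-1)/(A+1)) = 0.2066007 (for A = 9)
n = ln(E0/E) / xi
n = ln(6.33e6 / 0.37) / 0.2066007
n = ln(1.710811e+07) / 0.2066007 = 80.615

80.615


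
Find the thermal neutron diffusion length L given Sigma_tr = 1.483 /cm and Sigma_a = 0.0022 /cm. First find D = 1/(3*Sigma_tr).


D = 1 / (3 * Sigma_tr) = 1 / (3 * 1.483) = 0.2247696 cm
L = sqrt(D / Sigma_a)
L = sqrt(0.2247696 / 0.0022)
L = 10.108 cm

10.108


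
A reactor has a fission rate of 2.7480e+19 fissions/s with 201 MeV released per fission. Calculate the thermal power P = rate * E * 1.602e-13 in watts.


P = fission_rate * E_MeV * 1.602e-13
P = 2.7480e+19 * 201 * 1.602e-13
P = 8.8486e+08 W

8.8486e+08


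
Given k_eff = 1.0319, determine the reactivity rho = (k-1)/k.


rho = (k_eff - 1) / k_eff
rho = (1.0319 - 1) / 1.0319
rho = 0.030914

0.030914


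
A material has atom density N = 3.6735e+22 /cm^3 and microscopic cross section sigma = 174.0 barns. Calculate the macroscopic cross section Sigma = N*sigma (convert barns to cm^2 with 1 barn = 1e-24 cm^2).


Sigma = N * sigma_barns * 1e-24
Sigma = 3.6735e+22 * 174.0 * 1e-24
Sigma = 6.3919 /cm

6.3919


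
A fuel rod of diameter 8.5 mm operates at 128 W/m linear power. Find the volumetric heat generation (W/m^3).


r = D / 2 / 1000 = 8.5 / 2 / 1000 = 0.00425 m
q''' = q' / (pi * r^2)
q''' = 128 / (pi * 0.00425^2)
q''' = 2.2557e+06 W/m^3

2.2557e+06


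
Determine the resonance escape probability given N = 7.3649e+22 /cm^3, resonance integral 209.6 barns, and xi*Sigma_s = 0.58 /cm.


p = exp(-N * I * 1e-24 / (xi*Sigma_s))
p = exp(-7.3649e+22 * 209.6 * 1e-24 / 0.58)
p = 2.7616e-12

2.7616e-12


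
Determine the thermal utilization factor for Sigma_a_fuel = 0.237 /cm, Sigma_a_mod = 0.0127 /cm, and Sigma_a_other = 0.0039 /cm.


f = Sigma_a_fuel / (Sigma_a_fuel + Sigma_a_mod + Sigma_a_other)
f = 0.237 / (0.237 + 0.0127 + 0.0039)
f = 0.93454

0.93454


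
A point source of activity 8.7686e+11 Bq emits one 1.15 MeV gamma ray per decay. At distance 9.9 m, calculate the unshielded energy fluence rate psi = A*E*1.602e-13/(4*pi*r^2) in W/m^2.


psi = A * E * 1.602e-13 / (4*pi*r^2)
psi = 8.7686e+11 * 1.15 * 1.602e-13 / (4*pi*9.9^2)
psi = 1.3116e-04 W/m^2

1.3116e-04


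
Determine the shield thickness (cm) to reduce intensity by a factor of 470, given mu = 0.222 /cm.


x = ln(factor) / mu
x = ln(470) / 0.222
x = 27.715 cm

27.715


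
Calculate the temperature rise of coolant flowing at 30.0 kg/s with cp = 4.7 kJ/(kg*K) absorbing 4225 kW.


dT = Q / (m_dot * cp)
dT = 4225 / (30.0 * 4.7)
dT = 29.965 C

29.965


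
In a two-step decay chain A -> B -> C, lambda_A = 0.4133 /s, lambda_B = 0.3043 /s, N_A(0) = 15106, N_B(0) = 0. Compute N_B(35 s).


N_B(t) = lambda_A * N_A0 / (lambda_B - lambda_A) * [exp(-lambda_A*t) - exp(-lambda_B*t)]
exp(-0.4133*35) = 5.220513e-07; exp(-0.3043*35) = 2.368899e-05
N_B = 0.4133 * 15106 / (0.3043 - 0.4133) * (5.220513e-07 - 2.368899e-05)
N_B = 1.3270

1.3270


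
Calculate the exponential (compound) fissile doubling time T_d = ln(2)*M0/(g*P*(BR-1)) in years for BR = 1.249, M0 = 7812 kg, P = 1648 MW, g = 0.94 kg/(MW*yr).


Breeding gain G = BR - 1 = 1.249 - 1 = 0.249
Fissile production rate = g * P * G = 0.94 * 1648 * 0.249 = 385.73088 kg/yr
T_d = ln(2) * M0 / (g * P * G)
T_d = ln(2) * 7812 / 385.73088 = 14.038 yr

14.038


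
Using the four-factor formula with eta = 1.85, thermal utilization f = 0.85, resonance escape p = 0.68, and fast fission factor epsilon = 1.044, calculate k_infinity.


k_inf = eta * f * p * epsilon
k_inf = 1.85 * 0.85 * 0.68 * 1.044
k_inf = 1.1163

1.1163


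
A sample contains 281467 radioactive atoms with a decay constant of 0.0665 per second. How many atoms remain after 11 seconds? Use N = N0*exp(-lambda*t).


N = N0 * exp(-lambda * t)
N = 281467 * exp(-0.0665 * 11)
N = 135438

135438


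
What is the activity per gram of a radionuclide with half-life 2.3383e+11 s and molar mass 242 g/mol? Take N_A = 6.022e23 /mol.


lambda = ln(2) / t_half = ln(2) / 2.3383e+11 = 2.964321e-12 /s
SA = lambda * N_A / M
SA = 2.964321e-12 * 6.022e23 / 242
SA = 7.3765e+09 Bq/g

7.3765e+09


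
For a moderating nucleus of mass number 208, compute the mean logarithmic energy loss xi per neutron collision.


xi = 1 + (A-1)^2/(2A) * ln((A-1)/(A+1))
xi = 1 + (208-1)^2/(2*208) * ln((208-1)/(208 +1))
xi = 0.0095846

0.0095846


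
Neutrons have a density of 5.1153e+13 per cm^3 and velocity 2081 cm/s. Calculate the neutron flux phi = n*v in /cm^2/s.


phi = n * v
phi = 5.1153e+13 * 2081
phi = 1.0645e+17 /cm^2/s

1.0645e+17


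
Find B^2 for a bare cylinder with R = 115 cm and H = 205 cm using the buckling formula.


B^2 = (2.405/R)^2 + (pi/H)^2
B^2 = (2.405/115)^2 + (pi/205)^2
B^2 = 6.7221e-04 /cm^2

6.7221e-04


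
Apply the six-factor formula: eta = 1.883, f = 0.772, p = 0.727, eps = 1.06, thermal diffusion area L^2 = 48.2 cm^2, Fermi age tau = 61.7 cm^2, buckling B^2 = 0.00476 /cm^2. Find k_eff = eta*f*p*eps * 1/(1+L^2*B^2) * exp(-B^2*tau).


k_inf = eta*f*p*eps = 1.883*0.772*0.727*1.06 = 1.120232
P_TNL = 1/(1 + L^2*B^2) = 1/(1 + 48.2*0.00476) = 0.8133837
P_FNL = exp(-B^2*tau) = exp(-0.00476*61.7) = 0.7455061
k_eff = k_inf * P_TNL * P_FNL = 1.120232 * 0.8133837 * 0.7455061
k_eff = 0.67929

0.67929


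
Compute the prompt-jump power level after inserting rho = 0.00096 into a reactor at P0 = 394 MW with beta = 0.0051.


P1/P0 = beta / (beta - rho)
P1/P0 = 0.0051 / (0.0051 - 0.00096) = 1.231884
P1 = 394 * 1.231884 = 485.36 MW

485.36


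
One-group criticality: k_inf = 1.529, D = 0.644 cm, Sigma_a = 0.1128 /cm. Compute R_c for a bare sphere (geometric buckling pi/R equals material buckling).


L^2 = D / Sigma_a = 0.644 / 0.1128 = 5.709220 cm^2
B_m^2 = (k_inf - 1) / L^2 = (1.529 - 1) / 5.709220 = 0.09265714 /cm^2
For a bare sphere: B_g = pi/R, so R_c = pi / sqrt(B_m^2)
R_c = pi / sqrt(0.09265714) = 10.321 cm

10.321


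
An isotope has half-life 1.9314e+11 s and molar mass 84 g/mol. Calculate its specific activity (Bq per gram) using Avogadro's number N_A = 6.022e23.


lambda = ln(2) / t_half = ln(2) / 1.9314e+11 = 3.588833e-12 /s
SA = lambda * N_A / M
SA = 3.588833e-12 * 6.022e23 / 84
SA = 2.5729e+10 Bq/g

2.5729e+10


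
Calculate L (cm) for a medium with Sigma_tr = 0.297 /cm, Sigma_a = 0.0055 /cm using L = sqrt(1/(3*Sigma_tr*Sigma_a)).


D = 1 / (3 * Sigma_tr) = 1 / (3 * 0.297) = 1.122334 cm
L = sqrt(D / Sigma_a)
L = sqrt(1.122334 / 0.0055)
L = 14.285 cm

14.285


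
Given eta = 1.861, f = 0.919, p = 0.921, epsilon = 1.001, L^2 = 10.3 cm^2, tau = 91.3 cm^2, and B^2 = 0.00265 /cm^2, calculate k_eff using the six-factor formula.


k_inf = eta*f*p*eps = 1.861*0.919*0.921*1.001 = 1.576724
P_TNL = 1/(1 + L^2*B^2) = 1/(1 + 10.3*0.00265) = 0.9734302
P_FNL = exp(-B^2*tau) = exp(-0.00265*91.3) = 0.7850994
k_eff = k_inf * P_TNL * P_FNL = 1.576724 * 0.9734302 * 0.7850994
k_eff = 1.2050

1.2050


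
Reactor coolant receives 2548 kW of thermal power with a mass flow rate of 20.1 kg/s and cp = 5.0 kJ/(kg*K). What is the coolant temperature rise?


dT = Q / (m_dot * cp)
dT = 2548 / (20.1 * 5.0)
dT = 25.353 C

25.353


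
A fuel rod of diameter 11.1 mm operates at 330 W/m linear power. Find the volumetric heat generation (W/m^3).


r = D / 2 / 1000 = 11.1 / 2 / 1000 = 0.00555 m
q''' = q' / (pi * r^2)
q''' = 330 / (pi * 0.00555^2)
q''' = 3.4102e+06 W/m^3

3.4102e+06


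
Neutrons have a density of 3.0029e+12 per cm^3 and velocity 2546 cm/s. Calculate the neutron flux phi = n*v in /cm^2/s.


phi = n * v
phi = 3.0029e+12 * 2546
phi = 7.6454e+15 /cm^2/s

7.6454e+15


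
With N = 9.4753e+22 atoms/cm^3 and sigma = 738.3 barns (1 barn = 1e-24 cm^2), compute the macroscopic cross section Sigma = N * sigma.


Sigma = N * sigma_barns * 1e-24
Sigma = 9.4753e+22 * 738.3 * 1e-24
Sigma = 69.956 /cm

69.956


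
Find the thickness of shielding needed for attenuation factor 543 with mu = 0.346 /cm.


x = ln(factor) / mu
x = ln(543) / 0.346
x = 18.200 cm

18.200


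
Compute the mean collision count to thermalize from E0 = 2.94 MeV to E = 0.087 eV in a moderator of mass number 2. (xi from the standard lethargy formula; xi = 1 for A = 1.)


xi = 1 + (A-1)^2/(2A)*ln((A-1)/(A+1)) = 0.7253469 (for A = 2)
n = ln(E0/E) / xi
n = ln(2.94e6 / 0.087) / 0.7253469
n = ln(3.379310e+07) / 0.7253469 = 23.900

23.900


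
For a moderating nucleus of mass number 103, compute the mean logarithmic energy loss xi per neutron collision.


xi = 1 + (A-1)^2/(2A) * ln((A-1)/(A+1))
xi = 1 + (103-1)^2/(2*103) * ln((103-1)/(103 +1))
xi = 0.019292

0.019292


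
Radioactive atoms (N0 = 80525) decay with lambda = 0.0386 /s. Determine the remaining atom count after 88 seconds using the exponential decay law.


N = N0 * exp(-lambda * t)
N = 80525 * exp(-0.0386 * 88)
N = 2696.0

2696.0


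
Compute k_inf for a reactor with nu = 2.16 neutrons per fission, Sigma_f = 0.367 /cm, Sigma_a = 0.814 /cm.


k_inf = nu * Sigma_f / Sigma_a
k_inf = 2.16 * 0.367 / 0.814
k_inf = 0.97386

0.97386


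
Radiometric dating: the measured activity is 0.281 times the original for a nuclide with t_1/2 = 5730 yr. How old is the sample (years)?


lambda = ln(2) / t_half = ln(2) / 5730 = 1.209681e-04 /yr
t = -ln(A/A0) / lambda
t = -ln(0.281) / 1.209681e-04
t = 10494 yr

10494


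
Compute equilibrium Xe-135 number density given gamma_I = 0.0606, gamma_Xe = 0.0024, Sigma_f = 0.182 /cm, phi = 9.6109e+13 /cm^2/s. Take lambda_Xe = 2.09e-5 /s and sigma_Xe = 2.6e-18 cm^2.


Xe_eq = (gamma_I + gamma_Xe) * Sigma_f * phi / (lambda_Xe + sigma_Xe * phi)
Numerator = (0.0606 + 0.0024) * 0.182 * 9.6109e+13 = 1.101986e+12
Denominator = 2.09e-5 + 2.6e-18 * 9.6109e+13 = 2.707834e-04
Xe_eq = 1.101986e+12 / 2.707834e-04 = 4.0696e+15 /cm^3

4.0696e+15


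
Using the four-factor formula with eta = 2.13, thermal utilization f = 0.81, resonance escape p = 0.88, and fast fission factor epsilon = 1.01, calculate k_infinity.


k_inf = eta * f * p * epsilon
k_inf = 2.13 * 0.81 * 0.88 * 1.01
k_inf = 1.5334

1.5334


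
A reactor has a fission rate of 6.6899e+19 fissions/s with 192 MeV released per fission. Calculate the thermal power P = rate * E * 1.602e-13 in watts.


P = fission_rate * E_MeV * 1.602e-13
P = 6.6899e+19 * 192 * 1.602e-13
P = 2.0577e+09 W

2.0577e+09


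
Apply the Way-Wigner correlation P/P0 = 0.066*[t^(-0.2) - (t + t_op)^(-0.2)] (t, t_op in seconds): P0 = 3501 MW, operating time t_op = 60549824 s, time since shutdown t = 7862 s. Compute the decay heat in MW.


P/P0 = 0.066 * [t^(-0.2) - (t + t_op)^(-0.2)]
P/P0 = 0.066 * [7862^(-0.2) - (7862 + 60549824)^(-0.2)]
P/P0 = 0.066 * [0.1663004 - 0.02776938] = 0.009143047
P = 3501 * 0.009143047 = 32.010 MW

32.010


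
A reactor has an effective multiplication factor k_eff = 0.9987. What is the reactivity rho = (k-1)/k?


rho = (k_eff - 1) / k_eff
rho = (0.9987 - 1) / 0.9987
rho = -0.0013017

-0.0013017


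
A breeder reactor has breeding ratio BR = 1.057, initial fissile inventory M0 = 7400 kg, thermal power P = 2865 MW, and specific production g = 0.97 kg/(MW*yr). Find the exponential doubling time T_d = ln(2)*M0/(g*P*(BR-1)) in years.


Breeding gain G = BR - 1 = 1.057 - 1 = 0.057
Fissile production rate = g * P * G = 0.97 * 2865 * 0.057 = 158.40585 kg/yr
T_d = ln(2) * M0 / (g * P * G)
T_d = ln(2) * 7400 / 158.40585 = 32.381 yr

32.381


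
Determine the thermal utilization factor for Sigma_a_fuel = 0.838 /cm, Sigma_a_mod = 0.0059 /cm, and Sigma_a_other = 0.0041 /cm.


f = Sigma_a_fuel / (Sigma_a_fuel + Sigma_a_mod + Sigma_a_other)
f = 0.838 / (0.838 + 0.0059 + 0.0041)
f = 0.98821

0.98821


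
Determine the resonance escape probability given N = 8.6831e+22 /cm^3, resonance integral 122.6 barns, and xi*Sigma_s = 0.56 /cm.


p = exp(-N * I * 1e-24 / (xi*Sigma_s))
p = exp(-8.6831e+22 * 122.6 * 1e-24 / 0.56)
p = 5.5482e-09

5.5482e-09


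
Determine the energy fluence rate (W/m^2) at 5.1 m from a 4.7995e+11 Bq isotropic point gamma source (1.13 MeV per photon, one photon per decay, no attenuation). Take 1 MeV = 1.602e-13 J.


psi = A * E * 1.602e-13 / (4*pi*r^2)
psi = 4.7995e+11 * 1.13 * 1.602e-13 / (4*pi*5.1^2)
psi = 2.6582e-04 W/m^2

2.6582e-04


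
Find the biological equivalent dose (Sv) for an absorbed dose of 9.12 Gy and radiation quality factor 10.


H = D * Q
H = 9.12 * 10
H = 91.200 Sv

91.200


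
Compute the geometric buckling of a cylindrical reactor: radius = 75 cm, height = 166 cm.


B^2 = (2.405/R)^2 + (pi/H)^2
B^2 = (2.405/75)^2 + (pi/166)^2
B^2 = 0.0013864 /cm^2

0.0013864


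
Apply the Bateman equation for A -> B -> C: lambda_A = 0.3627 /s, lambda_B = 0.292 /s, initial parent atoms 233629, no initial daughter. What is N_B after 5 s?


N_B(t) = lambda_A * N_A0 / (lambda_B - lambda_A) * [exp(-lambda_A*t) - exp(-lambda_B*t)]
exp(-0.3627*5) = 0.1630823; exp(-0.292*5) = 0.2322363
N_B = 0.3627 * 233629 / (0.292 - 0.3627) * (0.1630823 - 0.2322363)
N_B = 82884

82884


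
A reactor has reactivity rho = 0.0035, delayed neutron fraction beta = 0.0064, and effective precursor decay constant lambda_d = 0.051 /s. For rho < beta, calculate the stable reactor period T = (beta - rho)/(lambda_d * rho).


T = (beta - rho) / (lambda_d * rho)
T = (0.0064 - 0.0035) / (0.051 * 0.0035)
T = 16.246 s

16.246


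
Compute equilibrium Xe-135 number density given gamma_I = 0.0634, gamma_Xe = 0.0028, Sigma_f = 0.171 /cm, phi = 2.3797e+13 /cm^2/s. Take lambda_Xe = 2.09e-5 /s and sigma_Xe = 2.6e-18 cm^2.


Xe_eq = (gamma_I + gamma_Xe) * Sigma_f * phi / (lambda_Xe + sigma_Xe * phi)
Numerator = (0.0634 + 0.0028) * 0.171 * 2.3797e+13 = 2.693868e+11
Denominator = 2.09e-5 + 2.6e-18 * 2.3797e+13 = 8.277220e-05
Xe_eq = 2.693868e+11 / 8.277220e-05 = 3.2546e+15 /cm^3

3.2546e+15


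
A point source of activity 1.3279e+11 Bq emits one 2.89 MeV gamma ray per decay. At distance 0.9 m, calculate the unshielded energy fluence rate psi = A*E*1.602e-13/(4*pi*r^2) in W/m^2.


psi = A * E * 1.602e-13 / (4*pi*r^2)
psi = 1.3279e+11 * 2.89 * 1.602e-13 / (4*pi*0.9^2)
psi = 0.0060399 W/m^2

0.0060399


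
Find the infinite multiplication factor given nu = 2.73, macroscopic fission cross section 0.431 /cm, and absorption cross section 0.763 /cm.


k_inf = nu * Sigma_f / Sigma_a
k_inf = 2.73 * 0.431 / 0.763
k_inf = 1.5421

1.5421


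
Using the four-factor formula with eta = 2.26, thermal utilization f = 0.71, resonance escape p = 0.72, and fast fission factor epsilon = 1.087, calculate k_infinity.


k_inf = eta * f * p * epsilon
k_inf = 2.26 * 0.71 * 0.72 * 1.087
k_inf = 1.2558

1.2558


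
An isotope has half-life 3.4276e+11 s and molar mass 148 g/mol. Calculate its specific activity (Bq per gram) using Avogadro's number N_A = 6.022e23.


lambda = ln(2) / t_half = ln(2) / 3.4276e+11 = 2.022252e-12 /s
SA = lambda * N_A / M
SA = 2.022252e-12 * 6.022e23 / 148
SA = 8.2284e+09 Bq/g

8.2284e+09


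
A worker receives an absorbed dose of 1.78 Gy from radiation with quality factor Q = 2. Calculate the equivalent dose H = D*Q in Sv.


H = D * Q
H = 1.78 * 2
H = 3.5600 Sv

3.5600


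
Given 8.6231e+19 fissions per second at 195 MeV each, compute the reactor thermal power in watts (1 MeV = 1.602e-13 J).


P = fission_rate * E_MeV * 1.602e-13
P = 8.6231e+19 * 195 * 1.602e-13
P = 2.6938e+09 W

2.6938e+09


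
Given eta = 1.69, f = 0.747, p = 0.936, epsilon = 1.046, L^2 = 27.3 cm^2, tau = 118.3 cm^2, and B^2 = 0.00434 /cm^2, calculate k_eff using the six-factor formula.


k_inf = eta*f*p*eps = 1.69*0.747*0.936*1.046 = 1.235990
P_TNL = 1/(1 + L^2*B^2) = 1/(1 + 27.3*0.00434) = 0.8940689
P_FNL = exp(-B^2*tau) = exp(-0.00434*118.3) = 0.5984442
k_eff = k_inf * P_TNL * P_FNL = 1.235990 * 0.8940689 * 0.5984442
k_eff = 0.66132

0.66132


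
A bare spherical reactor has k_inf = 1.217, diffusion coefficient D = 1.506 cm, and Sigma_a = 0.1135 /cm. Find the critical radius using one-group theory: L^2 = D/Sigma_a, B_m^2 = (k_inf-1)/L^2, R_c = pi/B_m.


L^2 = D / Sigma_a = 1.506 / 0.1135 = 13.26872 cm^2
B_m^2 = (k_inf - 1) / L^2 = (1.217 - 1) / 13.26872 = 0.01635425 /cm^2
For a bare sphere: B_g = pi/R, so R_c = pi / sqrt(B_m^2)
R_c = pi / sqrt(0.01635425) = 24.566 cm

24.566


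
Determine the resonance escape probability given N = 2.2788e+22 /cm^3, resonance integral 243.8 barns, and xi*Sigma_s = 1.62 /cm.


p = exp(-N * I * 1e-24 / (xi*Sigma_s))
p = exp(-2.2788e+22 * 243.8 * 1e-24 / 1.62)
p = 0.032405

0.032405


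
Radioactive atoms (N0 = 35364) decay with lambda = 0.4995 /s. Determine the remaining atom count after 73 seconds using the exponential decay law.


N = N0 * exp(-lambda * t)
N = 35364 * exp(-0.4995 * 73)
N = 5.1602e-12

5.1602e-12


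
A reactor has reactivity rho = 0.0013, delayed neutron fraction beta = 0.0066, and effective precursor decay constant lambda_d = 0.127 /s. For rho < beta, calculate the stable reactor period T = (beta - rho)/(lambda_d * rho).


T = (beta - rho) / (lambda_d * rho)
T = (0.0066 - 0.0013) / (0.127 * 0.0013)
T = 32.102 s

32.102


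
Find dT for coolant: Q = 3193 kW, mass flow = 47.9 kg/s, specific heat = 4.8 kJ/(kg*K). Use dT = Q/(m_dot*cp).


dT = Q / (m_dot * cp)
dT = 3193 / (47.9 * 4.8)
dT = 13.887 C

13.887


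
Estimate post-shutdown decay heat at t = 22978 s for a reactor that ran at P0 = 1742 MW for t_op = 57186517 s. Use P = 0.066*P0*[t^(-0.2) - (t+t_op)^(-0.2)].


P/P0 = 0.066 * [t^(-0.2) - (t + t_op)^(-0.2)]
P/P0 = 0.066 * [22978^(-0.2) - (22978 + 57186517)^(-0.2)]
P/P0 = 0.066 * [0.1341954 - 0.02808707] = 0.007003150
P = 1742 * 0.007003150 = 12.199 MW

12.199


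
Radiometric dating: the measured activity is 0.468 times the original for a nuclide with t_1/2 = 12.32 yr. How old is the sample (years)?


lambda = ln(2) / t_half = ln(2) / 12.32 = 0.05626195 /yr
t = -ln(A/A0) / lambda
t = -ln(0.468) / 0.05626195
t = 13.496 yr

13.496


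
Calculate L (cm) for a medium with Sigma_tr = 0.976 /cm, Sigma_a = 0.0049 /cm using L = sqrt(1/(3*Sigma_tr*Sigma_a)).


D = 1 / (3 * Sigma_tr) = 1 / (3 * 0.976) = 0.3415301 cm
L = sqrt(D / Sigma_a)
L = sqrt(0.3415301 / 0.0049)
L = 8.3487 cm

8.3487


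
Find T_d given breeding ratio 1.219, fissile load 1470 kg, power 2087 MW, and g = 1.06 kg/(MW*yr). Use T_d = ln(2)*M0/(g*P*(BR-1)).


Breeding gain G = BR - 1 = 1.219 - 1 = 0.219
Fissile production rate = g * P * G = 1.06 * 2087 * 0.219 = 484.47618 kg/yr
T_d = ln(2) * M0 / (g * P * G)
T_d = ln(2) * 1470 / 484.47618 = 2.1032 yr

2.1032


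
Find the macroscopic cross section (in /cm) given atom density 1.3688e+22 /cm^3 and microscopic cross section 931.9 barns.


Sigma = N * sigma_barns * 1e-24
Sigma = 1.3688e+22 * 931.9 * 1e-24
Sigma = 12.756 /cm

12.756


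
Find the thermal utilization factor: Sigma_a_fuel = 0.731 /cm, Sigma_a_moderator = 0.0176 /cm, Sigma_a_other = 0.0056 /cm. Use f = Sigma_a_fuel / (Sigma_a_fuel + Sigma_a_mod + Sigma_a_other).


f = Sigma_a_fuel / (Sigma_a_fuel + Sigma_a_mod + Sigma_a_other)
f = 0.731 / (0.731 + 0.0176 + 0.0056)
f = 0.96924

0.96924


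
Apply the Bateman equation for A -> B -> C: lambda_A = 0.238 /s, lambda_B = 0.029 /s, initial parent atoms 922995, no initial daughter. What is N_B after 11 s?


N_B(t) = lambda_A * N_A0 / (lambda_B - lambda_A) * [exp(-lambda_A*t) - exp(-lambda_B*t)]
exp(-0.238*11) = 0.07294861; exp(-0.029*11) = 0.7268755
N_B = 0.238 * 922995 / (0.029 - 0.238) * (0.07294861 - 0.7268755)
N_B = 687320

687320


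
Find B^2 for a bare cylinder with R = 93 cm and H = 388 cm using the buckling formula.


B^2 = (2.405/R)^2 + (pi/H)^2
B^2 = (2.405/93)^2 + (pi/388)^2
B^2 = 7.3431e-04 /cm^2

7.3431e-04


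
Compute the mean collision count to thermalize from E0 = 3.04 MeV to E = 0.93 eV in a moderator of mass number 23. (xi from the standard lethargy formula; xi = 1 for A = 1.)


xi = 1 + (A-1)^2/(2A)*ln((A-1)/(A+1)) = 0.08448899 (for A = 23)
n = ln(E0/E) / xi
n = ln(3.04e6 / 0.93) / 0.08448899
n = ln(3.268817e+06) / 0.08448899 = 177.54

177.54


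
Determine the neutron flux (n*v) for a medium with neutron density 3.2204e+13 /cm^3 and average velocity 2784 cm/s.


phi = n * v
phi = 3.2204e+13 * 2784
phi = 8.9656e+16 /cm^2/s

8.9656e+16


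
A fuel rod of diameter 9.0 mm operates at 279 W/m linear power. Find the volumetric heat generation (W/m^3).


r = D / 2 / 1000 = 9.0 / 2 / 1000 = 0.0045 m
q''' = q' / (pi * r^2)
q''' = 279 / (pi * 0.0045^2)
q''' = 4.3856e+06 W/m^3

4.3856e+06


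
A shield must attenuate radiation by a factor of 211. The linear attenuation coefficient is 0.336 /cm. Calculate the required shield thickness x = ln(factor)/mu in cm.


x = ln(factor) / mu
x = ln(211) / 0.336
x = 15.928 cm

15.928


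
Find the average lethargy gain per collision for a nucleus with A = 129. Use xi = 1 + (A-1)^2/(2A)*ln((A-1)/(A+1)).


xi = 1 + (A-1)^2/(2A) * ln((A-1)/(A+1))
xi = 1 + (129-1)^2/(2*129) * ln((129-1)/(129 +1))
xi = 0.015424

0.015424


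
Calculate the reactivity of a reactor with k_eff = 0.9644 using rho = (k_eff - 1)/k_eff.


rho = (k_eff - 1) / k_eff
rho = (0.9644 - 1) / 0.9644
rho = -0.036914

-0.036914


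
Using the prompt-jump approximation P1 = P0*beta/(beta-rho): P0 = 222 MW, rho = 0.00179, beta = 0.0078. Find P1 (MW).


P1/P0 = beta / (beta - rho)
P1/P0 = 0.0078 / (0.0078 - 0.00179) = 1.297837
P1 = 222 * 1.297837 = 288.12 MW

288.12


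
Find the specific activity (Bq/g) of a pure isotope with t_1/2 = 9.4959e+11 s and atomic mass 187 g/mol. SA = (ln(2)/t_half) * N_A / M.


lambda = ln(2) / t_half = ln(2) / 9.4959e+11 = 7.299436e-13 /s
SA = lambda * N_A / M
SA = 7.299436e-13 * 6.022e23 / 187
SA = 2.3507e+09 Bq/g

2.3507e+09


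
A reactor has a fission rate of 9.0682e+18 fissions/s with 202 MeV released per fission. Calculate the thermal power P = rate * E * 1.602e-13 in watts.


P = fission_rate * E_MeV * 1.602e-13
P = 9.0682e+18 * 202 * 1.602e-13
P = 2.9345e+08 W

2.9345e+08


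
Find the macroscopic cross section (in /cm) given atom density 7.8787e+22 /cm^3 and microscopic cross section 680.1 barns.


Sigma = N * sigma_barns * 1e-24
Sigma = 7.8787e+22 * 680.1 * 1e-24
Sigma = 53.583 /cm

53.583


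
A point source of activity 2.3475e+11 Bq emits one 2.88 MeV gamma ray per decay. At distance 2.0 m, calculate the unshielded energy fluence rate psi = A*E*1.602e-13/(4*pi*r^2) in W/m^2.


psi = A * E * 1.602e-13 / (4*pi*r^2)
psi = 2.3475e+11 * 2.88 * 1.602e-13 / (4*pi*2.0^2)
psi = 0.0021547 W/m^2

0.0021547


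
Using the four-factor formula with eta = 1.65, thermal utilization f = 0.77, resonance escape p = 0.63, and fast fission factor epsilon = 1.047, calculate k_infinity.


k_inf = eta * f * p * epsilon
k_inf = 1.65 * 0.77 * 0.63 * 1.047
k_inf = 0.83803

0.83803


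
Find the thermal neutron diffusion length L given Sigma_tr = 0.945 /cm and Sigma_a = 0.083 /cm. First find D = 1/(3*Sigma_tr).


D = 1 / (3 * Sigma_tr) = 1 / (3 * 0.945) = 0.3527337 cm
L = sqrt(D / Sigma_a)
L = sqrt(0.3527337 / 0.083)
L = 2.0615 cm

2.0615


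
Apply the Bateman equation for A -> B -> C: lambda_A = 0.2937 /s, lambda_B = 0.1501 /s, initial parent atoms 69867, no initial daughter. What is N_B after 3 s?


N_B(t) = lambda_A * N_A0 / (lambda_B - lambda_A) * [exp(-lambda_A*t) - exp(-lambda_B*t)]
exp(-0.2937*3) = 0.4143269; exp(-0.1501*3) = 0.6374369
N_B = 0.2937 * 69867 / (0.1501 - 0.2937) * (0.4143269 - 0.6374369)
N_B = 31882

31882


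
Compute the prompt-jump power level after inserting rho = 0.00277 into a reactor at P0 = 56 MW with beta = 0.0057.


P1/P0 = beta / (beta - rho)
P1/P0 = 0.0057 / (0.0057 - 0.00277) = 1.945392
P1 = 56 * 1.945392 = 108.94 MW

108.94


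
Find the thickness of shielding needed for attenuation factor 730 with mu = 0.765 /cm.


x = ln(factor) / mu
x = ln(730) / 0.765
x = 8.6184 cm

8.6184


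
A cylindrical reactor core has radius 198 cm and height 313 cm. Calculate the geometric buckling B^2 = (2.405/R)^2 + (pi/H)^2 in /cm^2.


B^2 = (2.405/R)^2 + (pi/H)^2
B^2 = (2.405/198)^2 + (pi/313)^2
B^2 = 2.4828e-04 /cm^2

2.4828e-04


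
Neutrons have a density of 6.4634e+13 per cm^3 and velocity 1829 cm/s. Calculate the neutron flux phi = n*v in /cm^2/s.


phi = n * v
phi = 6.4634e+13 * 1829
phi = 1.1822e+17 /cm^2/s

1.1822e+17


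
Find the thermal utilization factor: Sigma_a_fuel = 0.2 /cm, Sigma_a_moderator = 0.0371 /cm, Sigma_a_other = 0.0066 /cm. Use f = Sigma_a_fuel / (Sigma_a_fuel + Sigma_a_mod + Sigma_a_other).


f = Sigma_a_fuel / (Sigma_a_fuel + Sigma_a_mod + Sigma_a_other)
f = 0.2 / (0.2 + 0.0371 + 0.0066)
f = 0.82068

0.82068


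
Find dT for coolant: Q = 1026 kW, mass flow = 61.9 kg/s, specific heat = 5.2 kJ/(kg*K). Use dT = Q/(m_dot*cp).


dT = Q / (m_dot * cp)
dT = 1026 / (61.9 * 5.2)
dT = 3.1875 C

3.1875


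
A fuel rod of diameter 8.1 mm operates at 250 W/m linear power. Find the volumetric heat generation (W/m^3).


r = D / 2 / 1000 = 8.1 / 2 / 1000 = 0.00405 m
q''' = q' / (pi * r^2)
q''' = 250 / (pi * 0.00405^2)
q''' = 4.8515e+06 W/m^3

4.8515e+06


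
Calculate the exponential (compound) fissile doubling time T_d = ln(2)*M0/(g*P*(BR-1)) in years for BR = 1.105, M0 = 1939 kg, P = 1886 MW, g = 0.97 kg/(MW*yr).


Breeding gain G = BR - 1 = 1.105 - 1 = 0.105
Fissile production rate = g * P * G = 0.97 * 1886 * 0.105 = 192.0891 kg/yr
T_d = ln(2) * M0 / (g * P * G)
T_d = ln(2) * 1939 / 192.0891 = 6.9968 yr

6.9968


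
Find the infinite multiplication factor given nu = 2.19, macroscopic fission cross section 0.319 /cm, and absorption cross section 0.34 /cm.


k_inf = nu * Sigma_f / Sigma_a
k_inf = 2.19 * 0.319 / 0.34
k_inf = 2.0547

2.0547


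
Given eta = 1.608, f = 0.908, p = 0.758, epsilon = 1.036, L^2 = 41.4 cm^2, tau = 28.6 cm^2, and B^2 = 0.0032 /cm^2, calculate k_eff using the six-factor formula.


k_inf = eta*f*p*eps = 1.608*0.908*0.758*1.036 = 1.146571
P_TNL = 1/(1 + L^2*B^2) = 1/(1 + 41.4*0.0032) = 0.8830178
P_FNL = exp(-B^2*tau) = exp(-0.0032*28.6) = 0.9125431
k_eff = k_inf * P_TNL * P_FNL = 1.146571 * 0.8830178 * 0.9125431
k_eff = 0.92390

0.92390


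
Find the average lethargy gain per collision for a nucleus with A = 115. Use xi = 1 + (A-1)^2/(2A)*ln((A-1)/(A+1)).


xi = 1 + (A-1)^2/(2A) * ln((A-1)/(A+1))
xi = 1 + (115-1)^2/(2*115) * ln((115-1)/(115 +1))
xi = 0.017291

0.017291


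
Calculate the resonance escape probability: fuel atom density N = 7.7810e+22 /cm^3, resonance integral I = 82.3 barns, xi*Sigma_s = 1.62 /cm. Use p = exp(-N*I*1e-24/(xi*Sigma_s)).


p = exp(-N * I * 1e-24 / (xi*Sigma_s))
p = exp(-7.7810e+22 * 82.3 * 1e-24 / 1.62)
p = 0.019198

0.019198


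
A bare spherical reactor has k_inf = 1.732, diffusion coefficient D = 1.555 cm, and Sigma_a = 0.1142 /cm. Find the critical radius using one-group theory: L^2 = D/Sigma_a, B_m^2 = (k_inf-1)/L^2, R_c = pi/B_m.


L^2 = D / Sigma_a = 1.555 / 0.1142 = 13.61646 cm^2
B_m^2 = (k_inf - 1) / L^2 = (1.732 - 1) / 13.61646 = 0.05375847 /cm^2
For a bare sphere: B_g = pi/R, so R_c = pi / sqrt(B_m^2)
R_c = pi / sqrt(0.05375847) = 13.550 cm

13.550


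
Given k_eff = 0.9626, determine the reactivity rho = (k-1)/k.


rho = (k_eff - 1) / k_eff
rho = (0.9626 - 1) / 0.9626
rho = -0.038853

-0.038853


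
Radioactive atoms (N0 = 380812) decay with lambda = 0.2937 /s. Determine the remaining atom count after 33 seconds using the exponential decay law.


N = N0 * exp(-lambda * t)
N = 380812 * exp(-0.2937 * 33)
N = 23.523

23.523


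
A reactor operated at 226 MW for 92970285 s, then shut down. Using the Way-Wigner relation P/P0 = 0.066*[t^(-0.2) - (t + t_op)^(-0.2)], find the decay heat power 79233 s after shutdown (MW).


P/P0 = 0.066 * [t^(-0.2) - (t + t_op)^(-0.2)]
P/P0 = 0.066 * [79233^(-0.2) - (79233 + 92970285)^(-0.2)]
P/P0 = 0.066 * [0.1047656 - 0.02548339] = 0.005232626
P = 226 * 0.005232626 = 1.1826 MW

1.1826


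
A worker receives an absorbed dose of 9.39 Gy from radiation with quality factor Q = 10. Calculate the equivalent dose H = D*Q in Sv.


H = D * Q
H = 9.39 * 10
H = 93.900 Sv

93.900


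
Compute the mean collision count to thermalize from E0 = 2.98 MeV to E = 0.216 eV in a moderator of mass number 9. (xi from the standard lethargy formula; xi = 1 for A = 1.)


xi = 1 + (A-1)^2/(2A)*ln((A-1)/(A+1)) = 0.2066007 (for A = 9)
n = ln(E0/E) / xi
n = ln(2.98e6 / 0.216) / 0.2066007
n = ln(1.379630e+07) / 0.2066007 = 79.573

79.573


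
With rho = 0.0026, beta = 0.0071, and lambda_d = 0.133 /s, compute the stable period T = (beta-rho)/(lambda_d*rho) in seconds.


T = (beta - rho) / (lambda_d * rho)
T = (0.0071 - 0.0026) / (0.133 * 0.0026)
T = 13.013 s

13.013


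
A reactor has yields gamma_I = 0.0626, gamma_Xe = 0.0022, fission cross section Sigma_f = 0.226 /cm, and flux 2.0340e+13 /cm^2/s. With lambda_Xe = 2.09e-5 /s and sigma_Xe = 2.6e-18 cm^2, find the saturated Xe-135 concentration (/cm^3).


Xe_eq = (gamma_I + gamma_Xe) * Sigma_f * phi / (lambda_Xe + sigma_Xe * phi)
Numerator = (0.0626 + 0.0022) * 0.226 * 2.0340e+13 = 2.978752e+11
Denominator = 2.09e-5 + 2.6e-18 * 2.0340e+13 = 7.378400e-05
Xe_eq = 2.978752e+11 / 7.378400e-05 = 4.0371e+15 /cm^3

4.0371e+15
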